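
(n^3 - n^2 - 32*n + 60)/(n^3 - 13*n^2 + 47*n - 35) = (n^2 + 4*n - 12)/(n^2 - 8*n + 7)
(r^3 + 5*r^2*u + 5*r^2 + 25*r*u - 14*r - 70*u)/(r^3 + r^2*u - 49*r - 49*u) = (r^2 + 5*r*u - 2*r - 10*u)/(r^2 + r*u - 7*r - 7*u)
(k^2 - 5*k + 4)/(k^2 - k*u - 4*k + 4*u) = (1 - k)/(-k + u)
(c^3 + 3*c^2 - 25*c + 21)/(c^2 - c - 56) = (c^2 - 4*c + 3)/(c - 8)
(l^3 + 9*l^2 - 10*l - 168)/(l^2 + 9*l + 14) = (l^2 + 2*l - 24)/(l + 2)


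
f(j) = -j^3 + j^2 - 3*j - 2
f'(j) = -3*j^2 + 2*j - 3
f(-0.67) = 0.76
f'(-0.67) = -5.69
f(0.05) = -2.15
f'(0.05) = -2.91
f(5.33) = -141.00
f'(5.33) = -77.57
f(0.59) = -3.63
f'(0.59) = -2.86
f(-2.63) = 31.00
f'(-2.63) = -29.01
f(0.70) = -3.95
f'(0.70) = -3.07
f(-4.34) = 111.60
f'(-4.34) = -68.19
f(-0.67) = 0.76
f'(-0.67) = -5.69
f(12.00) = -1622.00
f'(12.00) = -411.00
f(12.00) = -1622.00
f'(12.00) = -411.00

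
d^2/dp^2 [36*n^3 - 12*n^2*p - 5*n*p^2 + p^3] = -10*n + 6*p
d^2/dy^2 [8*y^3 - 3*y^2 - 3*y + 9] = 48*y - 6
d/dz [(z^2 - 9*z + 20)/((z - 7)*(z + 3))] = (5*z^2 - 82*z + 269)/(z^4 - 8*z^3 - 26*z^2 + 168*z + 441)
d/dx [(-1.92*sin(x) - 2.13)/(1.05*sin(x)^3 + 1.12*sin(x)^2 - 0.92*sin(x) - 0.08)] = (4.032*sin(x)^3 + 8.8599*sin(x)^2 + 4.7712*sin(x) - 1.806)*cos(x)/(1.1025*sin(x)^6 + 2.352*sin(x)^5 - 0.6776*sin(x)^4 - 2.2288*sin(x)^3 + 0.6672*sin(x)^2 + 0.1472*sin(x) + 0.0064)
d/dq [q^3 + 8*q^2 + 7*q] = 3*q^2 + 16*q + 7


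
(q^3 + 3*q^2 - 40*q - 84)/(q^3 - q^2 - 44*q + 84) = (q + 2)/(q - 2)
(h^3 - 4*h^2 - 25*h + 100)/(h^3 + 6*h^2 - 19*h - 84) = (h^2 - 25)/(h^2 + 10*h + 21)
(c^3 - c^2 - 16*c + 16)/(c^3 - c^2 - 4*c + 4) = (c^2 - 16)/(c^2 - 4)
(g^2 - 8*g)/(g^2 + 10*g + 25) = g*(g - 8)/(g^2 + 10*g + 25)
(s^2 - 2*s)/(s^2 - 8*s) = (s - 2)/(s - 8)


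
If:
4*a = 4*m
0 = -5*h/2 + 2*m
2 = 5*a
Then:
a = 2/5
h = 8/25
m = 2/5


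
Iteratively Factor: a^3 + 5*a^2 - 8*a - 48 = (a - 3)*(a^2 + 8*a + 16) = (a - 3)*(a + 4)*(a + 4)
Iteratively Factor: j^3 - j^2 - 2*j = (j)*(j^2 - j - 2) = j*(j + 1)*(j - 2)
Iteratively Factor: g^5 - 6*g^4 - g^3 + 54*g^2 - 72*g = (g - 3)*(g^4 - 3*g^3 - 10*g^2 + 24*g) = g*(g - 3)*(g^3 - 3*g^2 - 10*g + 24) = g*(g - 3)*(g - 2)*(g^2 - g - 12) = g*(g - 4)*(g - 3)*(g - 2)*(g + 3)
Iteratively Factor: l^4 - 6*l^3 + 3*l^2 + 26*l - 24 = (l - 1)*(l^3 - 5*l^2 - 2*l + 24) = (l - 1)*(l + 2)*(l^2 - 7*l + 12) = (l - 3)*(l - 1)*(l + 2)*(l - 4)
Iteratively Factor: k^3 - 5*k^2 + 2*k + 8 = (k - 4)*(k^2 - k - 2) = (k - 4)*(k + 1)*(k - 2)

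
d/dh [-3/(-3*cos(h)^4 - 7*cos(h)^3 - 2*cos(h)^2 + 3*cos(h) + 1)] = 3*(12*cos(h)^3 + 21*cos(h)^2 + 4*cos(h) - 3)*sin(h)/((-sin(h)^2 + cos(h))^2*(cos(h) + 1)^2*(3*cos(h) + 1)^2)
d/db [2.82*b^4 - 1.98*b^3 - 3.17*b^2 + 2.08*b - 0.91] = 11.28*b^3 - 5.94*b^2 - 6.34*b + 2.08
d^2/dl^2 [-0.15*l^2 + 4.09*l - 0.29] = -0.300000000000000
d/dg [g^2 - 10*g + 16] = 2*g - 10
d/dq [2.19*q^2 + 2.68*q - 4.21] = 4.38*q + 2.68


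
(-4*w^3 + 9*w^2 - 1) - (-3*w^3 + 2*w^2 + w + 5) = -w^3 + 7*w^2 - w - 6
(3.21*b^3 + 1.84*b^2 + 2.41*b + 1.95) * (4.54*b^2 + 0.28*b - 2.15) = 14.5734*b^5 + 9.2524*b^4 + 4.5551*b^3 + 5.5718*b^2 - 4.6355*b - 4.1925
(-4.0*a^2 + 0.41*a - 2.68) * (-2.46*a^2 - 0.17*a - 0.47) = 9.84*a^4 - 0.3286*a^3 + 8.4031*a^2 + 0.2629*a + 1.2596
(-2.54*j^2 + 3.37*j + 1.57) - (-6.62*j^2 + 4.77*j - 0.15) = 4.08*j^2 - 1.4*j + 1.72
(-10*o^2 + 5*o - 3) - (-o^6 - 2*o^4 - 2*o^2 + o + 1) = o^6 + 2*o^4 - 8*o^2 + 4*o - 4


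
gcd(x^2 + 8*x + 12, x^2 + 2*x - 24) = x + 6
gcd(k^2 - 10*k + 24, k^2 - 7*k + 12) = k - 4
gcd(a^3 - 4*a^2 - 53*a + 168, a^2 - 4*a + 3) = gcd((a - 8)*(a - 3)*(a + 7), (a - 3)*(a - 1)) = a - 3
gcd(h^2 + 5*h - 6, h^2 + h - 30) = h + 6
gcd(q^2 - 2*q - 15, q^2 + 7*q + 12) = q + 3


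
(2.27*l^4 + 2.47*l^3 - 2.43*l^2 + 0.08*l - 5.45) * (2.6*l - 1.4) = 5.902*l^5 + 3.244*l^4 - 9.776*l^3 + 3.61*l^2 - 14.282*l + 7.63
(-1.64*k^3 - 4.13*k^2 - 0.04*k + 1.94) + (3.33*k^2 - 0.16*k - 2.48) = -1.64*k^3 - 0.8*k^2 - 0.2*k - 0.54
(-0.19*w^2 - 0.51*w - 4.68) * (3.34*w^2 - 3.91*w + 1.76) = -0.6346*w^4 - 0.9605*w^3 - 13.9715*w^2 + 17.4012*w - 8.2368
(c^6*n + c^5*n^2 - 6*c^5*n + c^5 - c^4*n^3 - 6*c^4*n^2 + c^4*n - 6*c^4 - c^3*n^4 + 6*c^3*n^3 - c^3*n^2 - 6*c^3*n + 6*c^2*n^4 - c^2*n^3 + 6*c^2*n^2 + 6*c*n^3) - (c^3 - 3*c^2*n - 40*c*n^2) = c^6*n + c^5*n^2 - 6*c^5*n + c^5 - c^4*n^3 - 6*c^4*n^2 + c^4*n - 6*c^4 - c^3*n^4 + 6*c^3*n^3 - c^3*n^2 - 6*c^3*n - c^3 + 6*c^2*n^4 - c^2*n^3 + 6*c^2*n^2 + 3*c^2*n + 6*c*n^3 + 40*c*n^2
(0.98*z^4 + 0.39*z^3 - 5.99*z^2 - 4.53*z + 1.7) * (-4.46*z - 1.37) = -4.3708*z^5 - 3.082*z^4 + 26.1811*z^3 + 28.4101*z^2 - 1.3759*z - 2.329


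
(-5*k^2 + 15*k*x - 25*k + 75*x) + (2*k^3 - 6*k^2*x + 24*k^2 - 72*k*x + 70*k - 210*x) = 2*k^3 - 6*k^2*x + 19*k^2 - 57*k*x + 45*k - 135*x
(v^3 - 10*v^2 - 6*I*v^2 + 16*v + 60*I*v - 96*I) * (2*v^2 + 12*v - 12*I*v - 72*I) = 2*v^5 - 8*v^4 - 24*I*v^4 - 160*v^3 + 96*I*v^3 + 480*v^2 + 1056*I*v^2 + 3168*v - 2304*I*v - 6912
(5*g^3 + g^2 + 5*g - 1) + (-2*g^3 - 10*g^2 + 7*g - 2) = 3*g^3 - 9*g^2 + 12*g - 3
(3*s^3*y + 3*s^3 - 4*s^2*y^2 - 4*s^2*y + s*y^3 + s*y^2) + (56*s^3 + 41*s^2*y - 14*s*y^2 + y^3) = 3*s^3*y + 59*s^3 - 4*s^2*y^2 + 37*s^2*y + s*y^3 - 13*s*y^2 + y^3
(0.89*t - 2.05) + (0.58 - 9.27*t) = -8.38*t - 1.47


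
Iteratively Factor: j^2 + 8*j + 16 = (j + 4)*(j + 4)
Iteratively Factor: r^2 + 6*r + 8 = (r + 2)*(r + 4)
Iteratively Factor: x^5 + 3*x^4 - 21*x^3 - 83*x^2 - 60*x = (x - 5)*(x^4 + 8*x^3 + 19*x^2 + 12*x) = (x - 5)*(x + 1)*(x^3 + 7*x^2 + 12*x) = (x - 5)*(x + 1)*(x + 3)*(x^2 + 4*x) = (x - 5)*(x + 1)*(x + 3)*(x + 4)*(x)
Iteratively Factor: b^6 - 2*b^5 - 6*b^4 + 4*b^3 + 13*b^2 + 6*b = (b - 3)*(b^5 + b^4 - 3*b^3 - 5*b^2 - 2*b) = (b - 3)*(b + 1)*(b^4 - 3*b^2 - 2*b) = (b - 3)*(b + 1)^2*(b^3 - b^2 - 2*b) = b*(b - 3)*(b + 1)^2*(b^2 - b - 2) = b*(b - 3)*(b + 1)^3*(b - 2)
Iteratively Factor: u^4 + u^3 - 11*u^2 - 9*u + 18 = (u - 3)*(u^3 + 4*u^2 + u - 6) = (u - 3)*(u + 2)*(u^2 + 2*u - 3) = (u - 3)*(u + 2)*(u + 3)*(u - 1)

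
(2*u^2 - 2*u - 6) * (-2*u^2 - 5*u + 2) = -4*u^4 - 6*u^3 + 26*u^2 + 26*u - 12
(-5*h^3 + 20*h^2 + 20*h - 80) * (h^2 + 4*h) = -5*h^5 + 100*h^3 - 320*h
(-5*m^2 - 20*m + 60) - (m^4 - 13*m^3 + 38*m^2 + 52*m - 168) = -m^4 + 13*m^3 - 43*m^2 - 72*m + 228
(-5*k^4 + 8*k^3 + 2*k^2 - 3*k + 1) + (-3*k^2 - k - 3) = -5*k^4 + 8*k^3 - k^2 - 4*k - 2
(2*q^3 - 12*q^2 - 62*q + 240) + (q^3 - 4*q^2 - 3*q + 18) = 3*q^3 - 16*q^2 - 65*q + 258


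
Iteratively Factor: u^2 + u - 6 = (u - 2)*(u + 3)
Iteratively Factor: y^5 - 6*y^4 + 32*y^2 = (y - 4)*(y^4 - 2*y^3 - 8*y^2) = y*(y - 4)*(y^3 - 2*y^2 - 8*y) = y*(y - 4)*(y + 2)*(y^2 - 4*y) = y*(y - 4)^2*(y + 2)*(y)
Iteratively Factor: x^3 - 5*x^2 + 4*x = (x)*(x^2 - 5*x + 4) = x*(x - 1)*(x - 4)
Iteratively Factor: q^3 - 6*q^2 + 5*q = (q)*(q^2 - 6*q + 5) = q*(q - 1)*(q - 5)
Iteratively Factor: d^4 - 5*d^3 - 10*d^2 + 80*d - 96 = (d - 4)*(d^3 - d^2 - 14*d + 24) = (d - 4)*(d - 2)*(d^2 + d - 12) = (d - 4)*(d - 3)*(d - 2)*(d + 4)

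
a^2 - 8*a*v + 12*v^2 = (a - 6*v)*(a - 2*v)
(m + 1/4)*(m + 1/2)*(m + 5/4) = m^3 + 2*m^2 + 17*m/16 + 5/32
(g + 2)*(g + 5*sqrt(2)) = g^2 + 2*g + 5*sqrt(2)*g + 10*sqrt(2)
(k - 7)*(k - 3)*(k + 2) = k^3 - 8*k^2 + k + 42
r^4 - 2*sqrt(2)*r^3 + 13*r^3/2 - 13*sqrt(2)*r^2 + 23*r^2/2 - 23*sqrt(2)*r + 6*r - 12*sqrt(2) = (r + 1)*(r + 3/2)*(r + 4)*(r - 2*sqrt(2))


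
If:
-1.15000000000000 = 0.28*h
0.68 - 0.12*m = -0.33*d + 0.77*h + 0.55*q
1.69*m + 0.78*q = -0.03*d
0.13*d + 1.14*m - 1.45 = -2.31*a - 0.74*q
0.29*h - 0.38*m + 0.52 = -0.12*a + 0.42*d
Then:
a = -0.33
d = 2.20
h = -4.11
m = -4.31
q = 9.25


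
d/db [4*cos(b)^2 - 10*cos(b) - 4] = 2*(5 - 4*cos(b))*sin(b)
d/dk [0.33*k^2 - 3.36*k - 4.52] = 0.66*k - 3.36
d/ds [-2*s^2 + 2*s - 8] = 2 - 4*s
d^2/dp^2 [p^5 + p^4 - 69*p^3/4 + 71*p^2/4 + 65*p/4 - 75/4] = 20*p^3 + 12*p^2 - 207*p/2 + 71/2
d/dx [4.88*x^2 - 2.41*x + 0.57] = 9.76*x - 2.41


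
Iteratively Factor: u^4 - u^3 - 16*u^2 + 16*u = (u)*(u^3 - u^2 - 16*u + 16) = u*(u + 4)*(u^2 - 5*u + 4) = u*(u - 1)*(u + 4)*(u - 4)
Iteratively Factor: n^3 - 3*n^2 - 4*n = (n + 1)*(n^2 - 4*n) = (n - 4)*(n + 1)*(n)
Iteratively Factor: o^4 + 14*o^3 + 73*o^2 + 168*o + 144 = (o + 3)*(o^3 + 11*o^2 + 40*o + 48) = (o + 3)*(o + 4)*(o^2 + 7*o + 12) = (o + 3)*(o + 4)^2*(o + 3)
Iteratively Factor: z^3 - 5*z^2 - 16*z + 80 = (z + 4)*(z^2 - 9*z + 20) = (z - 4)*(z + 4)*(z - 5)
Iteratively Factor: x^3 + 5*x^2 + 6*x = (x)*(x^2 + 5*x + 6) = x*(x + 2)*(x + 3)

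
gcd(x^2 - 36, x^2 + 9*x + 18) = x + 6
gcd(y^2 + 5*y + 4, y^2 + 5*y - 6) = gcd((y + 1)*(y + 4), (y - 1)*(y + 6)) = 1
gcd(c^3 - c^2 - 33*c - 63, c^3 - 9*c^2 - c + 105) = c^2 - 4*c - 21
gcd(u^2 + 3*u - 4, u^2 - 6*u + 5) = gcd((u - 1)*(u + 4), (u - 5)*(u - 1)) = u - 1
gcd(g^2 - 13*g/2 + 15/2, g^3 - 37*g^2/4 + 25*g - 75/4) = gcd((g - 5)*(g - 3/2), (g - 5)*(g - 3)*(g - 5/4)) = g - 5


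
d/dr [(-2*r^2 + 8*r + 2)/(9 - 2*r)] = 4*(r^2 - 9*r + 19)/(4*r^2 - 36*r + 81)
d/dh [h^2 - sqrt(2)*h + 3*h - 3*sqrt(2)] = 2*h - sqrt(2) + 3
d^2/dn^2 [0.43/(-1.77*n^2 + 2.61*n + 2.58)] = (-2.694294*n^2 + 3.972942*n + 0.43*(3.54*n - 2.61)*(7.08*n - 5.22) + 3.927276)/(-1.77*n^2 + 2.61*n + 2.58)^3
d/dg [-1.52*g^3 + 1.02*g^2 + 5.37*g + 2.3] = -4.56*g^2 + 2.04*g + 5.37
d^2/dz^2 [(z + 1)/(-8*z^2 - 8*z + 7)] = 16*(-8*(z + 1)*(2*z + 1)^2 + (3*z + 2)*(8*z^2 + 8*z - 7))/(8*z^2 + 8*z - 7)^3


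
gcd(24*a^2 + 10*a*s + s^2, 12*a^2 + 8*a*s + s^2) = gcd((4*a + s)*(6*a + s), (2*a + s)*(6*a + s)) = 6*a + s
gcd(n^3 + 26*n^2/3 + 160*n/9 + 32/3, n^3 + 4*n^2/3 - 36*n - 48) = n^2 + 22*n/3 + 8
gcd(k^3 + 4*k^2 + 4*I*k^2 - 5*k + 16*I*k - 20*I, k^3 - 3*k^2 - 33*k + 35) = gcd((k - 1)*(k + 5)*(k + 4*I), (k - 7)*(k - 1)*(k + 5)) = k^2 + 4*k - 5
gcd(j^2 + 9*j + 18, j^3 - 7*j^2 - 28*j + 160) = 1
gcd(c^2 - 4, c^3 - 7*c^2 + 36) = c + 2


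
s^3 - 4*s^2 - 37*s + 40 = (s - 8)*(s - 1)*(s + 5)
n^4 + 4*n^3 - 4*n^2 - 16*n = n*(n - 2)*(n + 2)*(n + 4)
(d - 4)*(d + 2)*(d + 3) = d^3 + d^2 - 14*d - 24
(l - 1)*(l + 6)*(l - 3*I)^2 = l^4 + 5*l^3 - 6*I*l^3 - 15*l^2 - 30*I*l^2 - 45*l + 36*I*l + 54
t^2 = t^2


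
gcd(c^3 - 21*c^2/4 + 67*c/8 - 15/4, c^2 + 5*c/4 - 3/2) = c - 3/4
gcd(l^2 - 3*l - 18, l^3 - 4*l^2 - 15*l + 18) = l^2 - 3*l - 18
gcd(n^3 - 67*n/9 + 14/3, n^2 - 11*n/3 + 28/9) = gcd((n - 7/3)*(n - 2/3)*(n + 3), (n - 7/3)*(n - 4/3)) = n - 7/3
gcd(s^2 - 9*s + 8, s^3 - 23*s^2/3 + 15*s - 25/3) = s - 1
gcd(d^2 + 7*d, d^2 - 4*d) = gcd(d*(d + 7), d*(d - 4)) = d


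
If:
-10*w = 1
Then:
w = -1/10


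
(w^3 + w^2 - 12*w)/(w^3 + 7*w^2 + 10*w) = (w^2 + w - 12)/(w^2 + 7*w + 10)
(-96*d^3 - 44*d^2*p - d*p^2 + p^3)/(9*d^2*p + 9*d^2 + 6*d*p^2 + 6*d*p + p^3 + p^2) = (-32*d^2 - 4*d*p + p^2)/(3*d*p + 3*d + p^2 + p)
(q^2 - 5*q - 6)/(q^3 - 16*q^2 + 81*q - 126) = (q + 1)/(q^2 - 10*q + 21)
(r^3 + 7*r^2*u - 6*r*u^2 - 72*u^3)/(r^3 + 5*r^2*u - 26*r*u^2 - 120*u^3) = (r - 3*u)/(r - 5*u)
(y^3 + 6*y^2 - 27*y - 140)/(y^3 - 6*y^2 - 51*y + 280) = (y + 4)/(y - 8)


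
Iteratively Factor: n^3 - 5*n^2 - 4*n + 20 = (n + 2)*(n^2 - 7*n + 10) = (n - 5)*(n + 2)*(n - 2)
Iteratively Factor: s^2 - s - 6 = (s - 3)*(s + 2)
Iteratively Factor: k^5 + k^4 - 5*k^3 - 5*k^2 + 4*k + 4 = (k + 2)*(k^4 - k^3 - 3*k^2 + k + 2) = (k - 1)*(k + 2)*(k^3 - 3*k - 2) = (k - 1)*(k + 1)*(k + 2)*(k^2 - k - 2) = (k - 1)*(k + 1)^2*(k + 2)*(k - 2)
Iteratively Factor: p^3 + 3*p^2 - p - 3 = (p + 1)*(p^2 + 2*p - 3) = (p + 1)*(p + 3)*(p - 1)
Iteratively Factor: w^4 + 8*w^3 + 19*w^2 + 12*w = (w + 1)*(w^3 + 7*w^2 + 12*w) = (w + 1)*(w + 4)*(w^2 + 3*w) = w*(w + 1)*(w + 4)*(w + 3)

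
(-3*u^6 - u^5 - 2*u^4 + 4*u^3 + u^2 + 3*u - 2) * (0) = 0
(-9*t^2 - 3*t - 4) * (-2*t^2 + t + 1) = 18*t^4 - 3*t^3 - 4*t^2 - 7*t - 4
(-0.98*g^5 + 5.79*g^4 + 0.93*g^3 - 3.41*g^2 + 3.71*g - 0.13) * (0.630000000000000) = -0.6174*g^5 + 3.6477*g^4 + 0.5859*g^3 - 2.1483*g^2 + 2.3373*g - 0.0819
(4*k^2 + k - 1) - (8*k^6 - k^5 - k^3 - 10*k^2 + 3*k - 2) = -8*k^6 + k^5 + k^3 + 14*k^2 - 2*k + 1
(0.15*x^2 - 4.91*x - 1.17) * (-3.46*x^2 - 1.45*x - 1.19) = -0.519*x^4 + 16.7711*x^3 + 10.9892*x^2 + 7.5394*x + 1.3923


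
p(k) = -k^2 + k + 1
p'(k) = 1 - 2*k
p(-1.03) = -1.09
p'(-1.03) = 3.06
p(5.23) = -21.12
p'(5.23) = -9.46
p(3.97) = -10.79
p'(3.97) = -6.94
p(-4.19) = -20.75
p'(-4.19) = 9.38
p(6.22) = -31.47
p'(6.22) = -11.44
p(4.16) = -12.15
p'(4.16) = -7.32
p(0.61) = 1.24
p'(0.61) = -0.22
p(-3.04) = -11.28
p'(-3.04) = 7.08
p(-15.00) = -239.00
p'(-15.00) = 31.00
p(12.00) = -131.00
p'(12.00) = -23.00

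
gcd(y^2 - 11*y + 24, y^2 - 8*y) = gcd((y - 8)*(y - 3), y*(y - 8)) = y - 8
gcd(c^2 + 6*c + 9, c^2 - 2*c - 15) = c + 3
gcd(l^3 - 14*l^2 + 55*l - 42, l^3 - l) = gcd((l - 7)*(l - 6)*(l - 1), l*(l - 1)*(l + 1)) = l - 1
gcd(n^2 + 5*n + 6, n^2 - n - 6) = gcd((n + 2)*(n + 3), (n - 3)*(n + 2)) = n + 2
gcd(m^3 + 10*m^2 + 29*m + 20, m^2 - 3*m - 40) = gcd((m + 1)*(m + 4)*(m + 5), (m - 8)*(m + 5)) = m + 5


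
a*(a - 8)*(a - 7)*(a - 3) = a^4 - 18*a^3 + 101*a^2 - 168*a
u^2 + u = u*(u + 1)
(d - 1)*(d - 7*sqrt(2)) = d^2 - 7*sqrt(2)*d - d + 7*sqrt(2)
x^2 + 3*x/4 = x*(x + 3/4)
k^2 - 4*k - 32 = (k - 8)*(k + 4)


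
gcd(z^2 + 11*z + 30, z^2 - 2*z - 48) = z + 6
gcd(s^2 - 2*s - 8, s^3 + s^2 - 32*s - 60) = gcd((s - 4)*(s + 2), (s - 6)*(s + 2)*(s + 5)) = s + 2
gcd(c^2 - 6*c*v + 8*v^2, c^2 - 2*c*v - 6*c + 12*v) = -c + 2*v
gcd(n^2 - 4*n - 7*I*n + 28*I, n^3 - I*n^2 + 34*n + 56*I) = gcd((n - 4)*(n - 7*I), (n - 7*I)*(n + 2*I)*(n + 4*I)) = n - 7*I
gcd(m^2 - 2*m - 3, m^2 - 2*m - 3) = m^2 - 2*m - 3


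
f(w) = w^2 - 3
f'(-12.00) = -24.00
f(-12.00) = 141.00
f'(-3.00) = -6.00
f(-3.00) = 6.00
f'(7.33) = 14.66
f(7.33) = 50.73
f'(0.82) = 1.64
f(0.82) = -2.33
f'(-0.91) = -1.82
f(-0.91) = -2.17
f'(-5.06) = -10.12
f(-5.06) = 22.60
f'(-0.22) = -0.44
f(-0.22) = -2.95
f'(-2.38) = -4.76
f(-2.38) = 2.66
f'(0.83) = 1.66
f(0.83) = -2.31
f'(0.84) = 1.68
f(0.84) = -2.29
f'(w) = 2*w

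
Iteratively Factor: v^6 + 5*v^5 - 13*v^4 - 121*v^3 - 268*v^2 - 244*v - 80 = (v + 1)*(v^5 + 4*v^4 - 17*v^3 - 104*v^2 - 164*v - 80) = (v - 5)*(v + 1)*(v^4 + 9*v^3 + 28*v^2 + 36*v + 16) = (v - 5)*(v + 1)*(v + 2)*(v^3 + 7*v^2 + 14*v + 8) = (v - 5)*(v + 1)*(v + 2)*(v + 4)*(v^2 + 3*v + 2) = (v - 5)*(v + 1)*(v + 2)^2*(v + 4)*(v + 1)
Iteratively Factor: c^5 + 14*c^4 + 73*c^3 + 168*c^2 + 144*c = (c + 4)*(c^4 + 10*c^3 + 33*c^2 + 36*c) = (c + 3)*(c + 4)*(c^3 + 7*c^2 + 12*c) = c*(c + 3)*(c + 4)*(c^2 + 7*c + 12) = c*(c + 3)^2*(c + 4)*(c + 4)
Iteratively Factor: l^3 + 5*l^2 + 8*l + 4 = (l + 2)*(l^2 + 3*l + 2) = (l + 2)^2*(l + 1)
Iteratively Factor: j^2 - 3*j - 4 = (j + 1)*(j - 4)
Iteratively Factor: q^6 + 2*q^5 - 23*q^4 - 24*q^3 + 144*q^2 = (q + 4)*(q^5 - 2*q^4 - 15*q^3 + 36*q^2) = q*(q + 4)*(q^4 - 2*q^3 - 15*q^2 + 36*q) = q*(q + 4)^2*(q^3 - 6*q^2 + 9*q) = q^2*(q + 4)^2*(q^2 - 6*q + 9) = q^2*(q - 3)*(q + 4)^2*(q - 3)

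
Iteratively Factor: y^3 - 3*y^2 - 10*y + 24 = (y + 3)*(y^2 - 6*y + 8) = (y - 2)*(y + 3)*(y - 4)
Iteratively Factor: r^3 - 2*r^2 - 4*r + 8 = (r - 2)*(r^2 - 4) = (r - 2)*(r + 2)*(r - 2)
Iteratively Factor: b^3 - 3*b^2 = (b - 3)*(b^2) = b*(b - 3)*(b)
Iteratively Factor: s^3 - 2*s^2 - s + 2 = (s - 2)*(s^2 - 1) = (s - 2)*(s - 1)*(s + 1)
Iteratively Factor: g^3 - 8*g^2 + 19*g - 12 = (g - 1)*(g^2 - 7*g + 12) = (g - 3)*(g - 1)*(g - 4)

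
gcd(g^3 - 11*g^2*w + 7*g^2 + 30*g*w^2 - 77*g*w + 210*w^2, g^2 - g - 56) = g + 7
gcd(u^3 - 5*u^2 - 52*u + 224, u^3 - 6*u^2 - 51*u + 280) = u^2 - u - 56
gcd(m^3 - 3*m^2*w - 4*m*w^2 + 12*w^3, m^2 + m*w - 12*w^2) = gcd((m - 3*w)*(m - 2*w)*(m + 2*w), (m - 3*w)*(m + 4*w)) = -m + 3*w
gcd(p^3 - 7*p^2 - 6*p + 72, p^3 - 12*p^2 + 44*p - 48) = p^2 - 10*p + 24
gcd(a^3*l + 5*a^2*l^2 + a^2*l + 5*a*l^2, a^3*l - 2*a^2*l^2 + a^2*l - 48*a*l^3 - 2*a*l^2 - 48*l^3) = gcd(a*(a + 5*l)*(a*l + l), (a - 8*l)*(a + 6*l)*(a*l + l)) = a*l + l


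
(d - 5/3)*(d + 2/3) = d^2 - d - 10/9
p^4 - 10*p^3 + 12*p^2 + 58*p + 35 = (p - 7)*(p - 5)*(p + 1)^2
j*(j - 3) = j^2 - 3*j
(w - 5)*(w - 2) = w^2 - 7*w + 10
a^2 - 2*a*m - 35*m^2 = (a - 7*m)*(a + 5*m)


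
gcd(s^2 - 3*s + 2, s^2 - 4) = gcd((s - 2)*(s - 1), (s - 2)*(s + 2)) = s - 2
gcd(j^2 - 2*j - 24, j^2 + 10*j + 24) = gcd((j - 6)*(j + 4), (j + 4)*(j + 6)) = j + 4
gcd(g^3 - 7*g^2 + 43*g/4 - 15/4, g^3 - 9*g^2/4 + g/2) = 1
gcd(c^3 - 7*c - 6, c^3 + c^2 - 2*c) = c + 2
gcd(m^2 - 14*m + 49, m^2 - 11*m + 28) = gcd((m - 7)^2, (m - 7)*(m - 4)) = m - 7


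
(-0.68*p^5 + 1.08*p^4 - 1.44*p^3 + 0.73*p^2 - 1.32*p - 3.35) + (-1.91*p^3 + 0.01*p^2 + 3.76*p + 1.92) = -0.68*p^5 + 1.08*p^4 - 3.35*p^3 + 0.74*p^2 + 2.44*p - 1.43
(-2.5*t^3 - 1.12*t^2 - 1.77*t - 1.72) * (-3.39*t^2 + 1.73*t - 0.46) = 8.475*t^5 - 0.5282*t^4 + 5.2127*t^3 + 3.2839*t^2 - 2.1614*t + 0.7912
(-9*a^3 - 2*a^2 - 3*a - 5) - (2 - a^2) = -9*a^3 - a^2 - 3*a - 7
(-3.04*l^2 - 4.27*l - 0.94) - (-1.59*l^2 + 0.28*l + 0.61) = -1.45*l^2 - 4.55*l - 1.55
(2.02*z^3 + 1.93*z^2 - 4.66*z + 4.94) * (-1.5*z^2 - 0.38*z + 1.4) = -3.03*z^5 - 3.6626*z^4 + 9.0846*z^3 - 2.9372*z^2 - 8.4012*z + 6.916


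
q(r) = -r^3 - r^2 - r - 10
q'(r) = -3*r^2 - 2*r - 1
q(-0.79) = -9.34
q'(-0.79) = -1.29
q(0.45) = -10.74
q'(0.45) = -2.51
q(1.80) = -20.87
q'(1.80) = -14.32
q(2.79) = -42.29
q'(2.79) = -29.93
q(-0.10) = -9.91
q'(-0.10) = -0.83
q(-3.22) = 16.24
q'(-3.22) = -25.67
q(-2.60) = 3.42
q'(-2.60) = -16.08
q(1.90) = -22.37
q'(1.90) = -15.63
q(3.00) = -49.00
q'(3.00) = -34.00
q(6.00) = -268.00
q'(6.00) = -121.00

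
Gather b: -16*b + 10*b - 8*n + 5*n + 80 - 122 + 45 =-6*b - 3*n + 3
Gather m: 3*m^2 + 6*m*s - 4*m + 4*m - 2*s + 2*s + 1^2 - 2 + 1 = 3*m^2 + 6*m*s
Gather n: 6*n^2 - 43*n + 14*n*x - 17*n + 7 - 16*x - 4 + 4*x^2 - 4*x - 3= 6*n^2 + n*(14*x - 60) + 4*x^2 - 20*x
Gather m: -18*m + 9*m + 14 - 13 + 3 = 4 - 9*m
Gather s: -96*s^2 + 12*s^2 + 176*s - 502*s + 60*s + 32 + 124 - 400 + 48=-84*s^2 - 266*s - 196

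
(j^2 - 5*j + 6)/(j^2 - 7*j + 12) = (j - 2)/(j - 4)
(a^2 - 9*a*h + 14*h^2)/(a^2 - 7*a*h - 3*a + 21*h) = (a - 2*h)/(a - 3)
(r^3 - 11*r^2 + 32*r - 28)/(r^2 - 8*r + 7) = (r^2 - 4*r + 4)/(r - 1)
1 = 1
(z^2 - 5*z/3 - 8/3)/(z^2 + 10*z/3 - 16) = (z + 1)/(z + 6)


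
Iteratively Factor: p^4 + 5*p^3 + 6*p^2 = (p)*(p^3 + 5*p^2 + 6*p) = p^2*(p^2 + 5*p + 6) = p^2*(p + 3)*(p + 2)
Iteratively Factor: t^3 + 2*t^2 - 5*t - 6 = (t + 3)*(t^2 - t - 2) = (t - 2)*(t + 3)*(t + 1)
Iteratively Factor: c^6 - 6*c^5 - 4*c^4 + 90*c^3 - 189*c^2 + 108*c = (c + 4)*(c^5 - 10*c^4 + 36*c^3 - 54*c^2 + 27*c) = (c - 1)*(c + 4)*(c^4 - 9*c^3 + 27*c^2 - 27*c) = (c - 3)*(c - 1)*(c + 4)*(c^3 - 6*c^2 + 9*c) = c*(c - 3)*(c - 1)*(c + 4)*(c^2 - 6*c + 9) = c*(c - 3)^2*(c - 1)*(c + 4)*(c - 3)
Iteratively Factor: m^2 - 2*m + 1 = (m - 1)*(m - 1)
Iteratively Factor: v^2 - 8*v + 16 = (v - 4)*(v - 4)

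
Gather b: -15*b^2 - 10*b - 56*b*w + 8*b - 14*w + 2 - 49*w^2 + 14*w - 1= -15*b^2 + b*(-56*w - 2) - 49*w^2 + 1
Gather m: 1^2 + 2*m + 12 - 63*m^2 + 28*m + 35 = -63*m^2 + 30*m + 48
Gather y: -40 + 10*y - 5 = 10*y - 45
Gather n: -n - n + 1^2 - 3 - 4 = -2*n - 6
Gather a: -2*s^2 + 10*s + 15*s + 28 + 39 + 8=-2*s^2 + 25*s + 75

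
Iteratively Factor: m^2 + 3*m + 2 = (m + 2)*(m + 1)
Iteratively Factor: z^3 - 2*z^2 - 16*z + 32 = (z - 4)*(z^2 + 2*z - 8) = (z - 4)*(z + 4)*(z - 2)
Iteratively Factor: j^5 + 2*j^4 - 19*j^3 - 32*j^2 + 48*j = (j + 4)*(j^4 - 2*j^3 - 11*j^2 + 12*j) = (j - 4)*(j + 4)*(j^3 + 2*j^2 - 3*j) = (j - 4)*(j - 1)*(j + 4)*(j^2 + 3*j) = j*(j - 4)*(j - 1)*(j + 4)*(j + 3)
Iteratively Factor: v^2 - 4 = (v + 2)*(v - 2)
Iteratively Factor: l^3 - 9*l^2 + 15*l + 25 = (l - 5)*(l^2 - 4*l - 5) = (l - 5)^2*(l + 1)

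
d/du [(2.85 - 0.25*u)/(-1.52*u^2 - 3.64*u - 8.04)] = (-0.38*u^2 + 8.664*u + 12.384)/(2.3104*u^4 + 11.0656*u^3 + 37.6912*u^2 + 58.5312*u + 64.6416)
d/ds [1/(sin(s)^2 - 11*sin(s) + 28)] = (11 - 2*sin(s))*cos(s)/(sin(s)^2 - 11*sin(s) + 28)^2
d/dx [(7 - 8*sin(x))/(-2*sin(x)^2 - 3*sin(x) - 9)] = (-16*sin(x)^2 + 28*sin(x) + 93)*cos(x)/(3*sin(x) - cos(2*x) + 10)^2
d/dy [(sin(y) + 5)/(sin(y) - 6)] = -11*cos(y)/(sin(y) - 6)^2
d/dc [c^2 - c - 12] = 2*c - 1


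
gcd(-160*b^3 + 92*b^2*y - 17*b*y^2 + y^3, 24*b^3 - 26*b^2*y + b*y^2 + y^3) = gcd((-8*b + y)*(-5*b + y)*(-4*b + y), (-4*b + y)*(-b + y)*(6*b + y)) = -4*b + y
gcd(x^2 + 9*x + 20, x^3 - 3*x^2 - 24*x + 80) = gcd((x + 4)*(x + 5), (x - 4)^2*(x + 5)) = x + 5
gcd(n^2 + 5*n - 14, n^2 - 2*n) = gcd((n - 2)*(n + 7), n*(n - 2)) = n - 2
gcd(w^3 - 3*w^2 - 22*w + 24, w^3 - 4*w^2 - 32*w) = w + 4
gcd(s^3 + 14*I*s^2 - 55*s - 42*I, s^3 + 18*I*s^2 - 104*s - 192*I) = s + 6*I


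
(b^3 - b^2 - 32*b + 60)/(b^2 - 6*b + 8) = (b^2 + b - 30)/(b - 4)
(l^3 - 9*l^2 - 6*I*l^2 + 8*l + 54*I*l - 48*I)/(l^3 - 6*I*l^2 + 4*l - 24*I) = (l^2 - 9*l + 8)/(l^2 + 4)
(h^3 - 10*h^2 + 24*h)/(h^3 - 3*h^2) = (h^2 - 10*h + 24)/(h*(h - 3))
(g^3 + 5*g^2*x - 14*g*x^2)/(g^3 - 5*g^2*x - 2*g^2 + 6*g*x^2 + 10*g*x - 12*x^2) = g*(-g - 7*x)/(-g^2 + 3*g*x + 2*g - 6*x)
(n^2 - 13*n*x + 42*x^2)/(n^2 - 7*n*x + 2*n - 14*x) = (n - 6*x)/(n + 2)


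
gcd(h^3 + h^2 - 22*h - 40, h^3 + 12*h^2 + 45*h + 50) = h + 2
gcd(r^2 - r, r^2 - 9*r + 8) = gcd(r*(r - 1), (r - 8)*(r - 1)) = r - 1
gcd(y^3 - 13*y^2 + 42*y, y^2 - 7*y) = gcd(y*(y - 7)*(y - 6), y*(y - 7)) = y^2 - 7*y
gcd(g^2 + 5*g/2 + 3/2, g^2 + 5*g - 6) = 1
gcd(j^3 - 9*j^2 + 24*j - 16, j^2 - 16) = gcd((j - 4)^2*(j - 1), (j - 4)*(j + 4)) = j - 4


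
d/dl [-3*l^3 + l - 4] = 1 - 9*l^2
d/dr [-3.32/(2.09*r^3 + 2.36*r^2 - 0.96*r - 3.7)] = (20.8164*r^2 + 15.6704*r - 3.1872)/(2.09*r^3 + 2.36*r^2 - 0.96*r - 3.7)^2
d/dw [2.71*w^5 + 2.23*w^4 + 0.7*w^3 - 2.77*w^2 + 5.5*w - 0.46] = 13.55*w^4 + 8.92*w^3 + 2.1*w^2 - 5.54*w + 5.5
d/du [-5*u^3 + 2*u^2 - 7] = u*(4 - 15*u)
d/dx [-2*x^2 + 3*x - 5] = 3 - 4*x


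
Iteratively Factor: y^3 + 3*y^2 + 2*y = (y)*(y^2 + 3*y + 2) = y*(y + 1)*(y + 2)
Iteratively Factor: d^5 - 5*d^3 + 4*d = (d + 2)*(d^4 - 2*d^3 - d^2 + 2*d) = (d - 1)*(d + 2)*(d^3 - d^2 - 2*d) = (d - 2)*(d - 1)*(d + 2)*(d^2 + d) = (d - 2)*(d - 1)*(d + 1)*(d + 2)*(d)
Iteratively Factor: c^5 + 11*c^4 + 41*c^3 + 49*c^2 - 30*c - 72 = (c + 2)*(c^4 + 9*c^3 + 23*c^2 + 3*c - 36) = (c + 2)*(c + 3)*(c^3 + 6*c^2 + 5*c - 12) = (c + 2)*(c + 3)^2*(c^2 + 3*c - 4) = (c + 2)*(c + 3)^2*(c + 4)*(c - 1)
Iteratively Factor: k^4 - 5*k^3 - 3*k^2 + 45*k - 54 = (k + 3)*(k^3 - 8*k^2 + 21*k - 18) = (k - 2)*(k + 3)*(k^2 - 6*k + 9) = (k - 3)*(k - 2)*(k + 3)*(k - 3)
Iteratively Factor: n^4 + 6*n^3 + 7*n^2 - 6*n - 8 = (n - 1)*(n^3 + 7*n^2 + 14*n + 8) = (n - 1)*(n + 2)*(n^2 + 5*n + 4) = (n - 1)*(n + 2)*(n + 4)*(n + 1)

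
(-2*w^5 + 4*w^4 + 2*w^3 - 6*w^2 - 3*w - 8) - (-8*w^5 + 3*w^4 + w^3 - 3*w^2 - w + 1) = 6*w^5 + w^4 + w^3 - 3*w^2 - 2*w - 9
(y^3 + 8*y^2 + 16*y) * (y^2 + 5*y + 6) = y^5 + 13*y^4 + 62*y^3 + 128*y^2 + 96*y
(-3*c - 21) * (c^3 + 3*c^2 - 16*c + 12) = -3*c^4 - 30*c^3 - 15*c^2 + 300*c - 252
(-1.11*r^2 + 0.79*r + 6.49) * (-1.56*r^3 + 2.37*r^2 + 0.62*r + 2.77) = 1.7316*r^5 - 3.8631*r^4 - 8.9403*r^3 + 12.7964*r^2 + 6.2121*r + 17.9773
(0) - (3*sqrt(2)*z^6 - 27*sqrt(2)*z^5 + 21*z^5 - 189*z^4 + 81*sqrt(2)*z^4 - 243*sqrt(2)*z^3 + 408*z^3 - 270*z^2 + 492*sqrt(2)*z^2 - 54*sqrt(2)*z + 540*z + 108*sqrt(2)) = -3*sqrt(2)*z^6 - 21*z^5 + 27*sqrt(2)*z^5 - 81*sqrt(2)*z^4 + 189*z^4 - 408*z^3 + 243*sqrt(2)*z^3 - 492*sqrt(2)*z^2 + 270*z^2 - 540*z + 54*sqrt(2)*z - 108*sqrt(2)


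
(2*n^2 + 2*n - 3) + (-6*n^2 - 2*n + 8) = 5 - 4*n^2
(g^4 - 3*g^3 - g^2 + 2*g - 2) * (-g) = -g^5 + 3*g^4 + g^3 - 2*g^2 + 2*g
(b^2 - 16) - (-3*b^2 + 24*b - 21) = 4*b^2 - 24*b + 5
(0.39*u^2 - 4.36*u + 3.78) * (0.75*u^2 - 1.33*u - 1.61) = 0.2925*u^4 - 3.7887*u^3 + 8.0059*u^2 + 1.9922*u - 6.0858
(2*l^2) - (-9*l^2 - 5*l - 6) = 11*l^2 + 5*l + 6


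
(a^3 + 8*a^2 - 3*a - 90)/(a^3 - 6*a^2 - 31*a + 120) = (a + 6)/(a - 8)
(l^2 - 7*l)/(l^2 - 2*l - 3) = l*(7 - l)/(-l^2 + 2*l + 3)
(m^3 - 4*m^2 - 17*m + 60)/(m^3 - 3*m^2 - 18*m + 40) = (m - 3)/(m - 2)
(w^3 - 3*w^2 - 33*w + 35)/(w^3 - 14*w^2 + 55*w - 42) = (w + 5)/(w - 6)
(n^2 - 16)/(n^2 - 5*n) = (n^2 - 16)/(n*(n - 5))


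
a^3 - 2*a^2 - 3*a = a*(a - 3)*(a + 1)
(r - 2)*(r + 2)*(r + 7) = r^3 + 7*r^2 - 4*r - 28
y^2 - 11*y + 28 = (y - 7)*(y - 4)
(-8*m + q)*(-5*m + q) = 40*m^2 - 13*m*q + q^2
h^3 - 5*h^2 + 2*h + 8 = (h - 4)*(h - 2)*(h + 1)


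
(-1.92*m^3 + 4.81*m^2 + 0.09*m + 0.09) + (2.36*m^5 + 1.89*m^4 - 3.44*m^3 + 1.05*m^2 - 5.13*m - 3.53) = 2.36*m^5 + 1.89*m^4 - 5.36*m^3 + 5.86*m^2 - 5.04*m - 3.44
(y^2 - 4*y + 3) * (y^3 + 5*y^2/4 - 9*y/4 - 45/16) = y^5 - 11*y^4/4 - 17*y^3/4 + 159*y^2/16 + 9*y/2 - 135/16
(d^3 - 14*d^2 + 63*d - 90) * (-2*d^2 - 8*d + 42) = -2*d^5 + 20*d^4 + 28*d^3 - 912*d^2 + 3366*d - 3780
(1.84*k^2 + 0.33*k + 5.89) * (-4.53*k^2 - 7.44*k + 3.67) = -8.3352*k^4 - 15.1845*k^3 - 22.3841*k^2 - 42.6105*k + 21.6163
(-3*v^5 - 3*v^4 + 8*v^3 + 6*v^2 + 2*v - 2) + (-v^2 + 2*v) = -3*v^5 - 3*v^4 + 8*v^3 + 5*v^2 + 4*v - 2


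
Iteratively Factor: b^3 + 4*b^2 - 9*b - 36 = (b + 3)*(b^2 + b - 12) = (b + 3)*(b + 4)*(b - 3)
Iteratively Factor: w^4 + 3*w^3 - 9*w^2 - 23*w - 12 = (w + 4)*(w^3 - w^2 - 5*w - 3) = (w + 1)*(w + 4)*(w^2 - 2*w - 3) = (w + 1)^2*(w + 4)*(w - 3)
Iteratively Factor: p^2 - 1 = (p - 1)*(p + 1)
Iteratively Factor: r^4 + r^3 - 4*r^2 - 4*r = (r + 2)*(r^3 - r^2 - 2*r) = (r - 2)*(r + 2)*(r^2 + r) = r*(r - 2)*(r + 2)*(r + 1)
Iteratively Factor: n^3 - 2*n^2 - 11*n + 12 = (n - 1)*(n^2 - n - 12) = (n - 4)*(n - 1)*(n + 3)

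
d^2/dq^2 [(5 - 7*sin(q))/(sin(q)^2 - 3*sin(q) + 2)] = (7*sin(q)^4 + 8*sin(q)^3 - 45*sin(q)^2 + 22*sin(q) + 14)/((sin(q) - 2)^3*(sin(q) - 1)^2)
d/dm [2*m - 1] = 2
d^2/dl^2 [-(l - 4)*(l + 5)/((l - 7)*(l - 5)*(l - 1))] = 2*(-l^6 - 3*l^5 + 300*l^4 - 3058*l^3 + 14115*l^2 - 33195*l + 32210)/(l^9 - 39*l^8 + 648*l^7 - 5968*l^6 + 33186*l^5 - 113766*l^4 + 235808*l^3 - 279720*l^2 + 172725*l - 42875)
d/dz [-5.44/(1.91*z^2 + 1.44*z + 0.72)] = (20.7808*z + 7.8336)/(1.91*z^2 + 1.44*z + 0.72)^2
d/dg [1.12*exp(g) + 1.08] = 1.12*exp(g)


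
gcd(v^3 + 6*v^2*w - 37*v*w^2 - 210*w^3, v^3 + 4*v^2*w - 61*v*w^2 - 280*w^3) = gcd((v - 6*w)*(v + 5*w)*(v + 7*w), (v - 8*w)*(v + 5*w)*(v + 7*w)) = v^2 + 12*v*w + 35*w^2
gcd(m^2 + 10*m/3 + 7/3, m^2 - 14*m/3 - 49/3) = m + 7/3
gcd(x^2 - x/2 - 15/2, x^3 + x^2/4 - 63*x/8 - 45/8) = x^2 - x/2 - 15/2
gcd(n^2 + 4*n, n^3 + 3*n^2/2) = n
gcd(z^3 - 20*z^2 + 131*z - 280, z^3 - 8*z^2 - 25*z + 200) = z^2 - 13*z + 40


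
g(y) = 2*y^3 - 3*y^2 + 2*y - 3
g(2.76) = 21.72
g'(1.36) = 4.94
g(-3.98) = -184.57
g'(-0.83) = 11.11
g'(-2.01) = 38.30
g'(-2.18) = 43.59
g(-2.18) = -42.34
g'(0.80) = 1.04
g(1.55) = 0.34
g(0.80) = -2.30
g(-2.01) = -35.38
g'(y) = 6*y^2 - 6*y + 2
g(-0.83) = -7.87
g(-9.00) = -1722.00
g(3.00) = 30.00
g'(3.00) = 38.00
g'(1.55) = 7.12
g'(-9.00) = 542.00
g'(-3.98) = 120.92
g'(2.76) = 31.15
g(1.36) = -0.80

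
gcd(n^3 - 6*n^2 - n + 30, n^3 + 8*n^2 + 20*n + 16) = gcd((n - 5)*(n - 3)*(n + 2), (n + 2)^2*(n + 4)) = n + 2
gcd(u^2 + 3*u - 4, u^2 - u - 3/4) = 1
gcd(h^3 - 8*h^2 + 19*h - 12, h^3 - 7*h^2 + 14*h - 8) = h^2 - 5*h + 4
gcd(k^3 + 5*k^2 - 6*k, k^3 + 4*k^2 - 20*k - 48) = k + 6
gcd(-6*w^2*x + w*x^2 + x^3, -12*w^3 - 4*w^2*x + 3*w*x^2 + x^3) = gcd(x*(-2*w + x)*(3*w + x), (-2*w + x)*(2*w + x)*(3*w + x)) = -6*w^2 + w*x + x^2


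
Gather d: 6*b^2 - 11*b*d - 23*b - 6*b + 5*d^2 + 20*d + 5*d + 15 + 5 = 6*b^2 - 29*b + 5*d^2 + d*(25 - 11*b) + 20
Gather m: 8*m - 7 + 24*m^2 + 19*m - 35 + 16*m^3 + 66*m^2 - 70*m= 16*m^3 + 90*m^2 - 43*m - 42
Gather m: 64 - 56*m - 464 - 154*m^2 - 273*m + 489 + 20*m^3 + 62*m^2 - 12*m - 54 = 20*m^3 - 92*m^2 - 341*m + 35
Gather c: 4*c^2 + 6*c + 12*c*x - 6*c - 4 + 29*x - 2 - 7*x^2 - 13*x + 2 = 4*c^2 + 12*c*x - 7*x^2 + 16*x - 4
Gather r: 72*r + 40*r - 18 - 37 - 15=112*r - 70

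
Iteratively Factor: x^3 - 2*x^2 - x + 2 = (x - 1)*(x^2 - x - 2) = (x - 1)*(x + 1)*(x - 2)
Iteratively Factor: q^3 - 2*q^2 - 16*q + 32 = (q + 4)*(q^2 - 6*q + 8) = (q - 2)*(q + 4)*(q - 4)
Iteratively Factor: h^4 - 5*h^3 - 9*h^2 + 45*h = (h + 3)*(h^3 - 8*h^2 + 15*h) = (h - 3)*(h + 3)*(h^2 - 5*h) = (h - 5)*(h - 3)*(h + 3)*(h)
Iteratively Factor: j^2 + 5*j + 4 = (j + 4)*(j + 1)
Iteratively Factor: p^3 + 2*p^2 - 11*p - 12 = (p + 1)*(p^2 + p - 12) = (p - 3)*(p + 1)*(p + 4)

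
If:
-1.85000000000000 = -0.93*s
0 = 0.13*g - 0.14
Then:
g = 1.08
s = 1.99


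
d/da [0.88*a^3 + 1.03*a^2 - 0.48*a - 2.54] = 2.64*a^2 + 2.06*a - 0.48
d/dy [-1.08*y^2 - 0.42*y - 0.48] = -2.16*y - 0.42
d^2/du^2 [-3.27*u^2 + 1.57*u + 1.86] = -6.54000000000000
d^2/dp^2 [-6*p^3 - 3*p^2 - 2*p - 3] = -36*p - 6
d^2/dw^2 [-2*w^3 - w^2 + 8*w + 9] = -12*w - 2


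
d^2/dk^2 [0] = 0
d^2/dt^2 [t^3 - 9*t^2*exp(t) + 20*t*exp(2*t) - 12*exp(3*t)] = -9*t^2*exp(t) + 80*t*exp(2*t) - 36*t*exp(t) + 6*t - 108*exp(3*t) + 80*exp(2*t) - 18*exp(t)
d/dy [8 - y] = -1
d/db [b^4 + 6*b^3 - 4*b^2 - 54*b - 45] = 4*b^3 + 18*b^2 - 8*b - 54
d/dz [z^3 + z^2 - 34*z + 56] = 3*z^2 + 2*z - 34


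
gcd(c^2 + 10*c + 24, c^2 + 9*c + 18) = c + 6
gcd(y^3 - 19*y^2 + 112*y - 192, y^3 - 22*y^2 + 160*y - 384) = y^2 - 16*y + 64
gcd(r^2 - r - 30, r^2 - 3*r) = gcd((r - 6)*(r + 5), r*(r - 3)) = 1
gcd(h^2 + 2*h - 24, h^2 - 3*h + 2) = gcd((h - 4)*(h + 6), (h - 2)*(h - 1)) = 1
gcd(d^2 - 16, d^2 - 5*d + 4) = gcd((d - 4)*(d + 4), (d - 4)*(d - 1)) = d - 4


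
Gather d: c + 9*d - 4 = c + 9*d - 4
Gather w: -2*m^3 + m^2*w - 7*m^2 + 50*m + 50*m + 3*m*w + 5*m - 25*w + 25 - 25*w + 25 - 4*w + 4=-2*m^3 - 7*m^2 + 105*m + w*(m^2 + 3*m - 54) + 54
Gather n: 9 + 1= 10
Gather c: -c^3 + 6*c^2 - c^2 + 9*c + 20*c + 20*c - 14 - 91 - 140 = -c^3 + 5*c^2 + 49*c - 245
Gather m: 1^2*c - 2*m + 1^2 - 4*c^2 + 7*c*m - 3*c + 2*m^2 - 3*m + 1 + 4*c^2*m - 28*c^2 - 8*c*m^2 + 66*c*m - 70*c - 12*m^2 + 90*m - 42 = -32*c^2 - 72*c + m^2*(-8*c - 10) + m*(4*c^2 + 73*c + 85) - 40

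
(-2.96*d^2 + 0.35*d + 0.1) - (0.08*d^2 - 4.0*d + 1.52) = -3.04*d^2 + 4.35*d - 1.42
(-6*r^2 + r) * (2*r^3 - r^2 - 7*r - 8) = -12*r^5 + 8*r^4 + 41*r^3 + 41*r^2 - 8*r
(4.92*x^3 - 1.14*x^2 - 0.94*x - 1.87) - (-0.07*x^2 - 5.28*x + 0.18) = 4.92*x^3 - 1.07*x^2 + 4.34*x - 2.05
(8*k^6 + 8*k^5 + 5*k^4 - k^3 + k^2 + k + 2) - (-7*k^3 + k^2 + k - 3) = 8*k^6 + 8*k^5 + 5*k^4 + 6*k^3 + 5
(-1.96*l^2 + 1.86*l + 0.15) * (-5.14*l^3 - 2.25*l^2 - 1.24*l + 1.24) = 10.0744*l^5 - 5.1504*l^4 - 2.5256*l^3 - 5.0743*l^2 + 2.1204*l + 0.186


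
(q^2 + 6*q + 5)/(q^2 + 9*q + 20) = (q + 1)/(q + 4)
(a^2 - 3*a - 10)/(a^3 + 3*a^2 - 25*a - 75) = (a + 2)/(a^2 + 8*a + 15)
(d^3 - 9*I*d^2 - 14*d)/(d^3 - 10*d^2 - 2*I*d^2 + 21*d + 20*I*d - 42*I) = d*(d - 7*I)/(d^2 - 10*d + 21)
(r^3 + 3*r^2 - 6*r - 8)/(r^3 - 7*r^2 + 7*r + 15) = (r^2 + 2*r - 8)/(r^2 - 8*r + 15)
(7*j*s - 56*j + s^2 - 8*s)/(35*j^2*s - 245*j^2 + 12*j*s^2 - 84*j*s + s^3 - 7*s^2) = (s - 8)/(5*j*s - 35*j + s^2 - 7*s)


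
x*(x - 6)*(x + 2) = x^3 - 4*x^2 - 12*x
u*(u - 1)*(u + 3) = u^3 + 2*u^2 - 3*u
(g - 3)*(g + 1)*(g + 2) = g^3 - 7*g - 6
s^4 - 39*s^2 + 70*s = s*(s - 5)*(s - 2)*(s + 7)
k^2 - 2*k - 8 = (k - 4)*(k + 2)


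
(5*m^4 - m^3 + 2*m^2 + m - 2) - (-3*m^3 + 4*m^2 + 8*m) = 5*m^4 + 2*m^3 - 2*m^2 - 7*m - 2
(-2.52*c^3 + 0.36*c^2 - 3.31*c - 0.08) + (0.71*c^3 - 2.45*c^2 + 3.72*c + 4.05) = -1.81*c^3 - 2.09*c^2 + 0.41*c + 3.97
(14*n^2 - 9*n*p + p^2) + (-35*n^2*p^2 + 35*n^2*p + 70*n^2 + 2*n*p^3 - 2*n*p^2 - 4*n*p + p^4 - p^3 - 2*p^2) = -35*n^2*p^2 + 35*n^2*p + 84*n^2 + 2*n*p^3 - 2*n*p^2 - 13*n*p + p^4 - p^3 - p^2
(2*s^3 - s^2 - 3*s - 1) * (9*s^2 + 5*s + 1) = 18*s^5 + s^4 - 30*s^3 - 25*s^2 - 8*s - 1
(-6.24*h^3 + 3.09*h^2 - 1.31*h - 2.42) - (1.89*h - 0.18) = -6.24*h^3 + 3.09*h^2 - 3.2*h - 2.24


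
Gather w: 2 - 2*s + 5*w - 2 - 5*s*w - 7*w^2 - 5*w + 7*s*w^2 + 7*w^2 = 7*s*w^2 - 5*s*w - 2*s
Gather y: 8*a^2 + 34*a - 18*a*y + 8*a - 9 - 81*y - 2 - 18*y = 8*a^2 + 42*a + y*(-18*a - 99) - 11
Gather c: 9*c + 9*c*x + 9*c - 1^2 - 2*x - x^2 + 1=c*(9*x + 18) - x^2 - 2*x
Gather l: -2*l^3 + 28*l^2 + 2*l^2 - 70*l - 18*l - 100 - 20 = -2*l^3 + 30*l^2 - 88*l - 120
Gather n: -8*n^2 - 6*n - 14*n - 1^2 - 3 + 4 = -8*n^2 - 20*n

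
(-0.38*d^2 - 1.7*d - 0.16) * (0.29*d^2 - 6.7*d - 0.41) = -0.1102*d^4 + 2.053*d^3 + 11.4994*d^2 + 1.769*d + 0.0656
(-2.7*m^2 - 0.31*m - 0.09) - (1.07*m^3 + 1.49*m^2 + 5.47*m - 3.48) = -1.07*m^3 - 4.19*m^2 - 5.78*m + 3.39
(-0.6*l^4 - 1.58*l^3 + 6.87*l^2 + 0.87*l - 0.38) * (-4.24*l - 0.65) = 2.544*l^5 + 7.0892*l^4 - 28.1018*l^3 - 8.1543*l^2 + 1.0457*l + 0.247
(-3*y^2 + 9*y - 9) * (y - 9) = -3*y^3 + 36*y^2 - 90*y + 81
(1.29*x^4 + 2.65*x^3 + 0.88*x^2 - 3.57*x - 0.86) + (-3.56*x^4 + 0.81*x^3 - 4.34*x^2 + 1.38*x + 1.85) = -2.27*x^4 + 3.46*x^3 - 3.46*x^2 - 2.19*x + 0.99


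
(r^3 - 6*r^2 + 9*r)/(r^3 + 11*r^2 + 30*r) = (r^2 - 6*r + 9)/(r^2 + 11*r + 30)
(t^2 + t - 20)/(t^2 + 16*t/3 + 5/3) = 3*(t - 4)/(3*t + 1)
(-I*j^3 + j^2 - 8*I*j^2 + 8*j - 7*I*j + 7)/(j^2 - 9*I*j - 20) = (-I*j^3 + j^2*(1 - 8*I) + j*(8 - 7*I) + 7)/(j^2 - 9*I*j - 20)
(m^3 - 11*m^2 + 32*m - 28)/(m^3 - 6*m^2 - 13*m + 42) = (m - 2)/(m + 3)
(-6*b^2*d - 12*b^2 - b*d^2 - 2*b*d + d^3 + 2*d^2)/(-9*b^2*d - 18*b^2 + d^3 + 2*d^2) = (2*b + d)/(3*b + d)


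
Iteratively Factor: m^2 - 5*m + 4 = (m - 1)*(m - 4)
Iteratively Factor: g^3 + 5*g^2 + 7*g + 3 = (g + 3)*(g^2 + 2*g + 1) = (g + 1)*(g + 3)*(g + 1)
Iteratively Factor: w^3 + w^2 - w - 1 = (w + 1)*(w^2 - 1) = (w + 1)^2*(w - 1)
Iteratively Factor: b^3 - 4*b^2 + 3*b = (b - 1)*(b^2 - 3*b) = (b - 3)*(b - 1)*(b)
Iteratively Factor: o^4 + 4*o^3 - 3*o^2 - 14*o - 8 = (o - 2)*(o^3 + 6*o^2 + 9*o + 4) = (o - 2)*(o + 1)*(o^2 + 5*o + 4) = (o - 2)*(o + 1)*(o + 4)*(o + 1)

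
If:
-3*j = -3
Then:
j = 1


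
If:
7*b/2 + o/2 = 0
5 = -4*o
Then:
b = 5/28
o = -5/4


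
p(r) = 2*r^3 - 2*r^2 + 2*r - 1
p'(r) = 6*r^2 - 4*r + 2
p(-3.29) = -100.45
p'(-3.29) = 80.10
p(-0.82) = -5.09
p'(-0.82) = 9.31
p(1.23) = 2.16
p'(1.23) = 6.16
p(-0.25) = -1.66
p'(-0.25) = 3.38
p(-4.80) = -277.86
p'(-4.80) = 159.44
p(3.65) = 76.91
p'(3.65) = 67.34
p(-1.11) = -8.42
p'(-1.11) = 13.83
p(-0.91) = -5.98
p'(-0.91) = 10.61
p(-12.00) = -3769.00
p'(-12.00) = 914.00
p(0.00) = -1.00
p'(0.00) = 2.00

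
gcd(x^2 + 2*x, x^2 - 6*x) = x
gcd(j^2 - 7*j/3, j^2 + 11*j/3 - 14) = j - 7/3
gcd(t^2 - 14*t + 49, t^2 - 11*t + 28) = t - 7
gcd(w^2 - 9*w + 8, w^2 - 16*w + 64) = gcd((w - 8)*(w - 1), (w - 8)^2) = w - 8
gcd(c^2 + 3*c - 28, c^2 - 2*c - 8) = c - 4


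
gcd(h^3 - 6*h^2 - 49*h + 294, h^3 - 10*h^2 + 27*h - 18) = h - 6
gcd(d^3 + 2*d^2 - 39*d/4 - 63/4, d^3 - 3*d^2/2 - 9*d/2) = d^2 - 3*d/2 - 9/2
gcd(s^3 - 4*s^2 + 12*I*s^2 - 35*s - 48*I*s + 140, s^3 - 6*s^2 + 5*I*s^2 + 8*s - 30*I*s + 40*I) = s^2 + s*(-4 + 5*I) - 20*I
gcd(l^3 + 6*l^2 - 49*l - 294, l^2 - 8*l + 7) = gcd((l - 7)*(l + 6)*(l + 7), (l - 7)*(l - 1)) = l - 7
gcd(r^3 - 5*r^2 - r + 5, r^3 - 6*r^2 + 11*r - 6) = r - 1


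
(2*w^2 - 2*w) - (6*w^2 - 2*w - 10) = 10 - 4*w^2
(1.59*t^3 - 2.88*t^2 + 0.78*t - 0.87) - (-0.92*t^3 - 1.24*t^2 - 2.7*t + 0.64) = 2.51*t^3 - 1.64*t^2 + 3.48*t - 1.51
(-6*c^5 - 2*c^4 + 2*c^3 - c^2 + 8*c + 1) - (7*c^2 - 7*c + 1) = -6*c^5 - 2*c^4 + 2*c^3 - 8*c^2 + 15*c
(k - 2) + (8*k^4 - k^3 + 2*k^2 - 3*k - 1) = 8*k^4 - k^3 + 2*k^2 - 2*k - 3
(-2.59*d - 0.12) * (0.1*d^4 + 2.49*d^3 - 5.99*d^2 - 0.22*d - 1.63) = -0.259*d^5 - 6.4611*d^4 + 15.2153*d^3 + 1.2886*d^2 + 4.2481*d + 0.1956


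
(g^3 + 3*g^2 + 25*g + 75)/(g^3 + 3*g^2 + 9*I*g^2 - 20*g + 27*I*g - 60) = (g - 5*I)/(g + 4*I)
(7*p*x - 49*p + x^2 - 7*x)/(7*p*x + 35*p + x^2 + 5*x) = (x - 7)/(x + 5)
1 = 1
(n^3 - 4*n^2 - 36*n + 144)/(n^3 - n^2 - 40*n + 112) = (n^2 - 36)/(n^2 + 3*n - 28)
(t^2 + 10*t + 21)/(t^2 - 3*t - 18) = (t + 7)/(t - 6)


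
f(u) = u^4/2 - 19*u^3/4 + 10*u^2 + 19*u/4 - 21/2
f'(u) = 2*u^3 - 57*u^2/4 + 20*u + 19/4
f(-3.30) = 312.72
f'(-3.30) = -288.31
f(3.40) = 1.37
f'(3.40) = -13.37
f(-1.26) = 10.15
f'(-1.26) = -47.07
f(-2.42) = 121.04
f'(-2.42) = -155.45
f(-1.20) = 7.44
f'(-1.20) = -43.23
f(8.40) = 409.01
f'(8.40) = 352.68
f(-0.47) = -10.01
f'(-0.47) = -8.01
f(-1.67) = 35.47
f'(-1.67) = -77.71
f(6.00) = 0.00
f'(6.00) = 43.75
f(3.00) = 6.00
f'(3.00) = -9.50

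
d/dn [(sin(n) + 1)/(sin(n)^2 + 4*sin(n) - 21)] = (-2*sin(n) + cos(n)^2 - 26)*cos(n)/(sin(n)^2 + 4*sin(n) - 21)^2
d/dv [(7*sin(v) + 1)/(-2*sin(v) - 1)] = -5*cos(v)/(2*sin(v) + 1)^2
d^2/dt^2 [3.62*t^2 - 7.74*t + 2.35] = 7.24000000000000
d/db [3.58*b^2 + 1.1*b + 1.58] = 7.16*b + 1.1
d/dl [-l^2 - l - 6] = -2*l - 1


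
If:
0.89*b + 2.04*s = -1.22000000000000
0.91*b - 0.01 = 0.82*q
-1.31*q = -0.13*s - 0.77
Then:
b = 0.47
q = 0.51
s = -0.80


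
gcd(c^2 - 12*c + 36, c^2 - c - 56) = 1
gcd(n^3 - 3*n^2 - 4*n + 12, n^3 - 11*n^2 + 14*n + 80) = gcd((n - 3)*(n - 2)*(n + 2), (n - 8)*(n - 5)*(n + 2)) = n + 2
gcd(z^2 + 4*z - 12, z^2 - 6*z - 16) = 1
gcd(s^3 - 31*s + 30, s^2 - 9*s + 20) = s - 5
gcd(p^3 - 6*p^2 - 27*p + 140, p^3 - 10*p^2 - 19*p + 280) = p^2 - 2*p - 35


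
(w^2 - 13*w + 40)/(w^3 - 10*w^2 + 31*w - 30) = (w - 8)/(w^2 - 5*w + 6)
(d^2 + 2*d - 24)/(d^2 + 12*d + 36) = (d - 4)/(d + 6)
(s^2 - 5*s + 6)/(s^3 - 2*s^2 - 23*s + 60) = (s - 2)/(s^2 + s - 20)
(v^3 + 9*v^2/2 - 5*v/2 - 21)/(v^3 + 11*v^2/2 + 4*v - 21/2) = (v - 2)/(v - 1)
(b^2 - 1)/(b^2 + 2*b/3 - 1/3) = 3*(b - 1)/(3*b - 1)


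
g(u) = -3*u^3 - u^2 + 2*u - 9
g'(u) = -9*u^2 - 2*u + 2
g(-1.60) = -2.47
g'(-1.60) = -17.84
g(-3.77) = 129.99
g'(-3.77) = -118.38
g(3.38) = -129.51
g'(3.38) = -107.58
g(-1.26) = -7.11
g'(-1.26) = -9.77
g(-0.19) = -9.40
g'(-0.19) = 2.06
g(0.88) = -10.06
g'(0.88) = -6.73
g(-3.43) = 93.44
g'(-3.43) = -97.02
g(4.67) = -327.01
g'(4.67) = -203.62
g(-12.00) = 5007.00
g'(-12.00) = -1270.00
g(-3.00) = 57.00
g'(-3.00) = -73.00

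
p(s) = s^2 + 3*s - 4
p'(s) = 2*s + 3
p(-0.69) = -5.59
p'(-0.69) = 1.62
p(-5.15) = 7.07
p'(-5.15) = -7.30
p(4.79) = 33.31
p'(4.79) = 12.58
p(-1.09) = -6.08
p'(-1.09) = 0.82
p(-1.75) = -6.19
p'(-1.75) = -0.50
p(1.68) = 3.86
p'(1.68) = 6.36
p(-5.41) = 9.04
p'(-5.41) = -7.82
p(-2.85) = -4.43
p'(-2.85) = -2.70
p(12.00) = 176.00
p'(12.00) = 27.00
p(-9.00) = 50.00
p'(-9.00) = -15.00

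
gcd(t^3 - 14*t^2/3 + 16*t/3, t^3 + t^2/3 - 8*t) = t^2 - 8*t/3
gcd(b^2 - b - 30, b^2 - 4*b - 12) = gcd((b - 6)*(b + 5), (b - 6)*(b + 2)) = b - 6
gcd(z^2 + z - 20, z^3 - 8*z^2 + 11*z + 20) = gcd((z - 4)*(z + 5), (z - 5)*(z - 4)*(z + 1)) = z - 4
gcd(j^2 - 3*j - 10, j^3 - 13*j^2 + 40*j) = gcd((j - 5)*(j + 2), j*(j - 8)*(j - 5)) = j - 5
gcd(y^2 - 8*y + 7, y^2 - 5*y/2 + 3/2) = y - 1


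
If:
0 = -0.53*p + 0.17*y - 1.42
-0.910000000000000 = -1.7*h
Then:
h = 0.54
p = 0.320754716981132*y - 2.67924528301887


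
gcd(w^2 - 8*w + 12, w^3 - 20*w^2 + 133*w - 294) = w - 6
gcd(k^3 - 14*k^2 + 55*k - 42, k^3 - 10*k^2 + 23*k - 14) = k^2 - 8*k + 7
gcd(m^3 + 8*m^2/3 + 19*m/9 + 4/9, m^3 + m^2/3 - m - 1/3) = m^2 + 4*m/3 + 1/3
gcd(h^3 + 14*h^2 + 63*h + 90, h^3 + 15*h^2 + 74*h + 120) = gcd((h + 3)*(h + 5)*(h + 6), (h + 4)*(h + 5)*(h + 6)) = h^2 + 11*h + 30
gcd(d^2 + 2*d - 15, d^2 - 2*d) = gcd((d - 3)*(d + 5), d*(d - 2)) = 1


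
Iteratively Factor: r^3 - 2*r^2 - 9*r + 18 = (r + 3)*(r^2 - 5*r + 6) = (r - 3)*(r + 3)*(r - 2)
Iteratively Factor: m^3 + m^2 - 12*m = (m - 3)*(m^2 + 4*m) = (m - 3)*(m + 4)*(m)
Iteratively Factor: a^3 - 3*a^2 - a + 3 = (a + 1)*(a^2 - 4*a + 3) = (a - 1)*(a + 1)*(a - 3)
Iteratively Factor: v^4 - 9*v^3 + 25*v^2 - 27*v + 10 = (v - 2)*(v^3 - 7*v^2 + 11*v - 5) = (v - 5)*(v - 2)*(v^2 - 2*v + 1) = (v - 5)*(v - 2)*(v - 1)*(v - 1)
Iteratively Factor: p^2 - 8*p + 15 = (p - 3)*(p - 5)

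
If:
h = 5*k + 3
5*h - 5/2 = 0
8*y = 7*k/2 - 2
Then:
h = 1/2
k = -1/2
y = -15/32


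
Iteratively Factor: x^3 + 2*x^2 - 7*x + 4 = (x - 1)*(x^2 + 3*x - 4) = (x - 1)^2*(x + 4)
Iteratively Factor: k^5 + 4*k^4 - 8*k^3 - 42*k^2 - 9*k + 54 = (k + 3)*(k^4 + k^3 - 11*k^2 - 9*k + 18) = (k + 3)^2*(k^3 - 2*k^2 - 5*k + 6) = (k - 3)*(k + 3)^2*(k^2 + k - 2) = (k - 3)*(k - 1)*(k + 3)^2*(k + 2)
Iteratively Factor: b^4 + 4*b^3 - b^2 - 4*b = (b + 4)*(b^3 - b) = (b + 1)*(b + 4)*(b^2 - b) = b*(b + 1)*(b + 4)*(b - 1)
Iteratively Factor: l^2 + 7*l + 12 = (l + 3)*(l + 4)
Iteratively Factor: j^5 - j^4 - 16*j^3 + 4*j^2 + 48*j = (j + 2)*(j^4 - 3*j^3 - 10*j^2 + 24*j) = (j + 2)*(j + 3)*(j^3 - 6*j^2 + 8*j) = (j - 4)*(j + 2)*(j + 3)*(j^2 - 2*j) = j*(j - 4)*(j + 2)*(j + 3)*(j - 2)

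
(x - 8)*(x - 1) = x^2 - 9*x + 8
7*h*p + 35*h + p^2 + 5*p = (7*h + p)*(p + 5)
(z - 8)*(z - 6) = z^2 - 14*z + 48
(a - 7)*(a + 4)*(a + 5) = a^3 + 2*a^2 - 43*a - 140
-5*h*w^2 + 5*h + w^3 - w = (-5*h + w)*(w - 1)*(w + 1)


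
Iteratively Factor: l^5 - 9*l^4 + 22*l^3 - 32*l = (l - 4)*(l^4 - 5*l^3 + 2*l^2 + 8*l) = l*(l - 4)*(l^3 - 5*l^2 + 2*l + 8) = l*(l - 4)*(l + 1)*(l^2 - 6*l + 8) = l*(l - 4)^2*(l + 1)*(l - 2)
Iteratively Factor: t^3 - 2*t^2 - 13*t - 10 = (t + 2)*(t^2 - 4*t - 5) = (t - 5)*(t + 2)*(t + 1)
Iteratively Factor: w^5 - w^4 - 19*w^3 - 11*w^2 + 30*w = (w - 1)*(w^4 - 19*w^2 - 30*w) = w*(w - 1)*(w^3 - 19*w - 30) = w*(w - 1)*(w + 3)*(w^2 - 3*w - 10) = w*(w - 1)*(w + 2)*(w + 3)*(w - 5)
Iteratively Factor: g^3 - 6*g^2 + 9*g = (g)*(g^2 - 6*g + 9) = g*(g - 3)*(g - 3)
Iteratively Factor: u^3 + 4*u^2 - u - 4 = (u - 1)*(u^2 + 5*u + 4) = (u - 1)*(u + 1)*(u + 4)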